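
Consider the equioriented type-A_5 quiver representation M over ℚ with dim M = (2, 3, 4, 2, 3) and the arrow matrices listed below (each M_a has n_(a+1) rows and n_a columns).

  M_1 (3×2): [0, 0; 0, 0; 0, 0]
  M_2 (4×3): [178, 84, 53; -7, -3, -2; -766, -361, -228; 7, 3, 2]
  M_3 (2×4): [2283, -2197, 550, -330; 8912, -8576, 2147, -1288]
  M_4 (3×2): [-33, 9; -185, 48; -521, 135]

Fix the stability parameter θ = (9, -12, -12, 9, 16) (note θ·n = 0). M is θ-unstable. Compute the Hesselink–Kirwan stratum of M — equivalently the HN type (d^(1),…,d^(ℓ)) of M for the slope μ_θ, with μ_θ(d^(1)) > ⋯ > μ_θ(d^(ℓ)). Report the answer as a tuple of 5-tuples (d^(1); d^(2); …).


Barcode: M ≅ I[1,1]^2, I[2,3], I[2,5]^2, I[3,3], I[5,5]. HN layers by μ_θ (3 steps, strictly decreasing):
  μ^(1)=16; μ^(2)=9; μ^(3)=-12

((0, 0, 0, 0, 3); (2, 0, 0, 2, 0); (0, 3, 4, 0, 0))


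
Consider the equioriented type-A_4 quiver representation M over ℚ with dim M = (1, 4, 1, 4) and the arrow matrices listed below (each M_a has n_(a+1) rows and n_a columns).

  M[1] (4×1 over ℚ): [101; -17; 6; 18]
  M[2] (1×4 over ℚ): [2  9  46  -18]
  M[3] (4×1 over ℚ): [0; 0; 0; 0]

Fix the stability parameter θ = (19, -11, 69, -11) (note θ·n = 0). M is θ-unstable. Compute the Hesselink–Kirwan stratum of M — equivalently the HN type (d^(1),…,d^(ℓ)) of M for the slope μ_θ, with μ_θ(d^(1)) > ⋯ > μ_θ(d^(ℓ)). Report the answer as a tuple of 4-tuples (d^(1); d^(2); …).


Interval decomposition of M: I[1,3], I[2,2]^3, I[4,4]^4.
HN type (ℓ=3): μ^(1)=69; μ^(2)=4; μ^(3)=-11

((0, 0, 1, 0); (1, 1, 0, 0); (0, 3, 0, 4))


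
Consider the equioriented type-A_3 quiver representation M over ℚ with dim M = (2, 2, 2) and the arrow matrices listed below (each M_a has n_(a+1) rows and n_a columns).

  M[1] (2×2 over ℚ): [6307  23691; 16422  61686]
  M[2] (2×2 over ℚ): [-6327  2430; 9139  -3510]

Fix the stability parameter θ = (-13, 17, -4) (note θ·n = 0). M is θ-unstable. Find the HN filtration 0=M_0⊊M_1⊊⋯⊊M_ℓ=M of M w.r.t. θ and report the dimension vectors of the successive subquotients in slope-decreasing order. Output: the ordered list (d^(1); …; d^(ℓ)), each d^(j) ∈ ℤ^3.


Via rank(M_{q-1}∘⋯∘M_p): M ≅ I[1,1], I[1,3], I[2,2], I[3,3].
μ_θ-semistable layers: μ^(1)=17; μ^(2)=13/2; μ^(3)=-4; μ^(4)=-13

((0, 1, 0); (0, 1, 1); (0, 0, 1); (2, 0, 0))


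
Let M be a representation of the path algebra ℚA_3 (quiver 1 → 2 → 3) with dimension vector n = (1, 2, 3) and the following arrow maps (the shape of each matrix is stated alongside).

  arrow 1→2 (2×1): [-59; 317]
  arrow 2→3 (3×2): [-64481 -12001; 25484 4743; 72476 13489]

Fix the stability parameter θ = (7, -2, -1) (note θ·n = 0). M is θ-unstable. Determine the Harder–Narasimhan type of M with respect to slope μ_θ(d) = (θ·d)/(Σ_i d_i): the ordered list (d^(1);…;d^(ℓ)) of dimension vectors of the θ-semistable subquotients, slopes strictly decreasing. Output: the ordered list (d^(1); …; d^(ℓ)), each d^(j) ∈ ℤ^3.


Via rank(M_{q-1}∘⋯∘M_p): M ≅ I[1,3], I[2,3], I[3,3].
μ_θ-semistable layers: μ^(1)=4/3; μ^(2)=-1; μ^(3)=-2

((1, 1, 1); (0, 0, 2); (0, 1, 0))


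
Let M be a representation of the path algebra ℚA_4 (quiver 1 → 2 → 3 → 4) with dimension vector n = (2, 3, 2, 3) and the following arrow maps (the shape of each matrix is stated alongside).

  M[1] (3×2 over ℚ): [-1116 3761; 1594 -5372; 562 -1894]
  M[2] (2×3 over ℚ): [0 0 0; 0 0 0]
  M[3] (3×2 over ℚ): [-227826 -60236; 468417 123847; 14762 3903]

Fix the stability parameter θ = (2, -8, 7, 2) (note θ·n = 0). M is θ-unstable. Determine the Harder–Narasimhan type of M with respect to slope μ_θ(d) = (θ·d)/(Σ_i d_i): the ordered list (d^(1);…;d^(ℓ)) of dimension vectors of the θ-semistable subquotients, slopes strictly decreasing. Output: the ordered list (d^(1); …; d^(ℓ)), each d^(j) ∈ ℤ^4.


Via rank(M_{q-1}∘⋯∘M_p): M ≅ I[1,2]^2, I[2,2], I[3,4]^2, I[4,4].
μ_θ-semistable layers: μ^(1)=9/2; μ^(2)=2; μ^(3)=-3; μ^(4)=-8

((0, 0, 2, 2); (0, 0, 0, 1); (2, 2, 0, 0); (0, 1, 0, 0))


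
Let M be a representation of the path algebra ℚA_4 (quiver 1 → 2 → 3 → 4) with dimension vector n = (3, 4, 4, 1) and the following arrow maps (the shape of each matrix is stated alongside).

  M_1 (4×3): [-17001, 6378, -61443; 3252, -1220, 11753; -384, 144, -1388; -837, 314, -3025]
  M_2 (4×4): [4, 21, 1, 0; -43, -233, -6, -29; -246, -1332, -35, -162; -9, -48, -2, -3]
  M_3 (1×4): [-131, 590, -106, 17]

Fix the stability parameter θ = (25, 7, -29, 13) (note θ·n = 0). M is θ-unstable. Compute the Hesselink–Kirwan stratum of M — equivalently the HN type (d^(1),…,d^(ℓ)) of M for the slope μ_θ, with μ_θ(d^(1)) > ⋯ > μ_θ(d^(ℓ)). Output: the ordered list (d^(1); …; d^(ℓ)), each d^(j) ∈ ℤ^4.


Via rank(M_{q-1}∘⋯∘M_p): M ≅ I[1,1], I[1,2], I[1,4], I[2,3]^2, I[3,3].
μ_θ-semistable layers: μ^(1)=25; μ^(2)=16; μ^(3)=13; μ^(4)=1; μ^(5)=-11; μ^(6)=-29

((1, 0, 0, 0); (1, 1, 0, 0); (0, 0, 0, 1); (1, 1, 1, 0); (0, 2, 2, 0); (0, 0, 1, 0))


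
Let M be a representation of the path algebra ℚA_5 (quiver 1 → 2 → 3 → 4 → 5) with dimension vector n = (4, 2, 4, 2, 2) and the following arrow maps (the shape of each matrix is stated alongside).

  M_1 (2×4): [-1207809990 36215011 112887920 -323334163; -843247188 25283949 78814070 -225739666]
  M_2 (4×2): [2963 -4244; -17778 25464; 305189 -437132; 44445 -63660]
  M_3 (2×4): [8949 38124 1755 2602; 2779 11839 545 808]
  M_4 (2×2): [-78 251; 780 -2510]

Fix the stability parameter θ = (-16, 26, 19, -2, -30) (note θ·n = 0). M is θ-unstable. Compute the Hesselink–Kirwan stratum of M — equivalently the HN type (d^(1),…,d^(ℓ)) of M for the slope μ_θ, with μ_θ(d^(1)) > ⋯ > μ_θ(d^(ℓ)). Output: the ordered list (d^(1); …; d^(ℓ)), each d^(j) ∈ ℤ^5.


Barcode: M ≅ I[1,1]^2, I[1,2], I[1,3], I[3,3], I[3,4], I[3,5], I[5,5]. HN layers by μ_θ (7 steps, strictly decreasing):
  μ^(1)=26; μ^(2)=45/2; μ^(3)=19; μ^(4)=17/2; μ^(5)=-13/3; μ^(6)=-16; μ^(7)=-30

((0, 1, 0, 0, 0); (0, 1, 1, 0, 0); (0, 0, 1, 0, 0); (0, 0, 1, 1, 0); (0, 0, 1, 1, 1); (4, 0, 0, 0, 0); (0, 0, 0, 0, 1))


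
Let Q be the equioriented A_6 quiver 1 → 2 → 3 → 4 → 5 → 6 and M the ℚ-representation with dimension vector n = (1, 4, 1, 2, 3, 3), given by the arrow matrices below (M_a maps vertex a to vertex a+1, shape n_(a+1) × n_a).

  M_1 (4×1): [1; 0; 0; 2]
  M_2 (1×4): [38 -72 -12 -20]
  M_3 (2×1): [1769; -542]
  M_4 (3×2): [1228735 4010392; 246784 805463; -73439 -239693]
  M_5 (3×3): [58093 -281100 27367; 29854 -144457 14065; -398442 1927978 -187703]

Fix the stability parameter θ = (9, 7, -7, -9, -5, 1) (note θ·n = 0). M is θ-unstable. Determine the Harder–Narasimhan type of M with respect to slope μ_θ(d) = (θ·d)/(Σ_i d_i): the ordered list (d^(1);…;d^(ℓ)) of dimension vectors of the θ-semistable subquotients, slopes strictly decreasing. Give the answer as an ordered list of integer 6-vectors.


Barcode: M ≅ I[1,6], I[2,2]^3, I[4,6], I[5,6]. HN layers by μ_θ (5 steps, strictly decreasing):
  μ^(1)=7; μ^(2)=1; μ^(3)=-1; μ^(4)=-5; μ^(5)=-9

((0, 3, 0, 0, 0, 0); (0, 0, 0, 0, 0, 3); (1, 1, 1, 1, 1, 0); (0, 0, 0, 0, 2, 0); (0, 0, 0, 1, 0, 0))


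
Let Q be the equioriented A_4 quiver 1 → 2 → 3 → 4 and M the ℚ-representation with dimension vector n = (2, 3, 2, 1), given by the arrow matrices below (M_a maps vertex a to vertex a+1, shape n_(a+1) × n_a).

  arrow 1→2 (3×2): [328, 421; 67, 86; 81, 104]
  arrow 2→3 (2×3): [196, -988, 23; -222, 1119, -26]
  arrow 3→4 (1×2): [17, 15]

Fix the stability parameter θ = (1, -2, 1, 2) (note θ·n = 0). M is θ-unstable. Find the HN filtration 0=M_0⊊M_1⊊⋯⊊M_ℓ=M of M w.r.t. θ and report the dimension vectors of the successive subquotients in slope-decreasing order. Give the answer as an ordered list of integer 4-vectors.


Via rank(M_{q-1}∘⋯∘M_p): M ≅ I[1,2], I[1,3], I[2,4].
μ_θ-semistable layers: μ^(1)=2; μ^(2)=1; μ^(3)=-1/2; μ^(4)=-2

((0, 0, 0, 1); (0, 0, 2, 0); (2, 2, 0, 0); (0, 1, 0, 0))


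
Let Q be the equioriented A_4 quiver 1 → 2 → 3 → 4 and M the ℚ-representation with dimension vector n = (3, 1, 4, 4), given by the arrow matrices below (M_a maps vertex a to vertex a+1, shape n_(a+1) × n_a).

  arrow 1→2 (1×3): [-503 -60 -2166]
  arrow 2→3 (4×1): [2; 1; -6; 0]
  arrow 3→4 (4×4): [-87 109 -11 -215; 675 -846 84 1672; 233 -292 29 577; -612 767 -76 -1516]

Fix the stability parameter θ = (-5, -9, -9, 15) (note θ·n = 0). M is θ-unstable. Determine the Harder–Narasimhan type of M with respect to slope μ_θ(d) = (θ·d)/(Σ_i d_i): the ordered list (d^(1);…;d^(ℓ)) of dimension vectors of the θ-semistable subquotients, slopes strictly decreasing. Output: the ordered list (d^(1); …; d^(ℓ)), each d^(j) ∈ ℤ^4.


Interval decomposition of M: I[1,1]^2, I[1,4], I[3,3], I[3,4]^2, I[4,4].
HN type (ℓ=4): μ^(1)=15; μ^(2)=-5; μ^(3)=-23/3; μ^(4)=-9

((0, 0, 0, 4); (2, 0, 0, 0); (1, 1, 1, 0); (0, 0, 3, 0))


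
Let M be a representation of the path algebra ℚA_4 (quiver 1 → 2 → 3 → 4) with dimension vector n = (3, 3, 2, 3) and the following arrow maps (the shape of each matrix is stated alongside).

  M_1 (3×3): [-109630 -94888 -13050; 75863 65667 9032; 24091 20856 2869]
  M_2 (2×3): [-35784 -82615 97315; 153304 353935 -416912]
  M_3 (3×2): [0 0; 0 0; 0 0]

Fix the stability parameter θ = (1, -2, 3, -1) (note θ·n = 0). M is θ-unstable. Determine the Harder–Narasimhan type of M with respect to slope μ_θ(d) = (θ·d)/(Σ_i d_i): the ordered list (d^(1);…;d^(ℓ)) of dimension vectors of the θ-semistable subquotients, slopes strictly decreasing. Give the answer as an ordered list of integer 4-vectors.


Via rank(M_{q-1}∘⋯∘M_p): M ≅ I[1,1], I[1,3]^2, I[2,2], I[4,4]^3.
μ_θ-semistable layers: μ^(1)=3; μ^(2)=1; μ^(3)=-1/2; μ^(4)=-1; μ^(5)=-2

((0, 0, 2, 0); (1, 0, 0, 0); (2, 2, 0, 0); (0, 0, 0, 3); (0, 1, 0, 0))


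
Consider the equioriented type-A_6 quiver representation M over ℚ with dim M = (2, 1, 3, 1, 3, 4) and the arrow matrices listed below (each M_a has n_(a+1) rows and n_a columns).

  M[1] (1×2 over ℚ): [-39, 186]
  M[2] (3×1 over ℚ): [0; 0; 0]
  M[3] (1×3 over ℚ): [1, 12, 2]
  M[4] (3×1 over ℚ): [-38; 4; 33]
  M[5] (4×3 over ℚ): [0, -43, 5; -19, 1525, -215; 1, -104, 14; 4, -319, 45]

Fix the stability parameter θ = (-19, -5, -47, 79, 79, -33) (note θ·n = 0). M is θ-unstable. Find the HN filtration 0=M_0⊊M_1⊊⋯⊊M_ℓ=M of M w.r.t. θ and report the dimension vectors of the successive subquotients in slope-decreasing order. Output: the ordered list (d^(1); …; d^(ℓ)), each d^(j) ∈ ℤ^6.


Interval decomposition of M: I[1,1], I[1,2], I[3,3]^2, I[3,6], I[5,6]^2, I[6,6].
HN type (ℓ=6): μ^(1)=125/3; μ^(2)=23; μ^(3)=-5; μ^(4)=-19; μ^(5)=-33; μ^(6)=-47

((0, 0, 0, 1, 1, 1); (0, 0, 0, 0, 2, 2); (0, 1, 0, 0, 0, 0); (2, 0, 0, 0, 0, 0); (0, 0, 0, 0, 0, 1); (0, 0, 3, 0, 0, 0))


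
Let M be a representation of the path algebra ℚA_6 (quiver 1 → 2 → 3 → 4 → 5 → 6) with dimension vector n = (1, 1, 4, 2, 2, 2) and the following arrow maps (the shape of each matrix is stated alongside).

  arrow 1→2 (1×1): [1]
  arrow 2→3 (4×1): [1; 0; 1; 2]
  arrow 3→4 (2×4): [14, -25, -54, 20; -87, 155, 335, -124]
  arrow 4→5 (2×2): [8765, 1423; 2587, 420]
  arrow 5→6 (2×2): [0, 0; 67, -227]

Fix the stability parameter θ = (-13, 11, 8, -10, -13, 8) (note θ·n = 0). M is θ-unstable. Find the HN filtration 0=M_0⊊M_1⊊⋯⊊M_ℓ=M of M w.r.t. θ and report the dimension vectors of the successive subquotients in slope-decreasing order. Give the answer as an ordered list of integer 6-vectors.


Via rank(M_{q-1}∘⋯∘M_p): M ≅ I[1,3], I[3,3], I[3,5], I[3,6], I[6,6].
μ_θ-semistable layers: μ^(1)=19/2; μ^(2)=8; μ^(3)=-5; μ^(4)=-13

((0, 1, 1, 0, 0, 0); (0, 0, 1, 0, 0, 2); (0, 0, 2, 2, 2, 0); (1, 0, 0, 0, 0, 0))


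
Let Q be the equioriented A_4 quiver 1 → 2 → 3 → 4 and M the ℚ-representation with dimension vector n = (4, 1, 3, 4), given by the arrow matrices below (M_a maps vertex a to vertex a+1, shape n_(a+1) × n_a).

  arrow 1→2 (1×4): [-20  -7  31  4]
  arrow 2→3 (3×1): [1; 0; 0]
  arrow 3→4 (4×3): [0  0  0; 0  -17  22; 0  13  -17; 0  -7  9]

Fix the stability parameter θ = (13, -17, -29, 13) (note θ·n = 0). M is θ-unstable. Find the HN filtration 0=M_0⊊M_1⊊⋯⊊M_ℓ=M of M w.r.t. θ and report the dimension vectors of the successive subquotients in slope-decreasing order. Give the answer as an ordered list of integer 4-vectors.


Via rank(M_{q-1}∘⋯∘M_p): M ≅ I[1,1]^3, I[1,3], I[3,4]^2, I[4,4]^2.
μ_θ-semistable layers: μ^(1)=13; μ^(2)=-11; μ^(3)=-29

((3, 0, 0, 4); (1, 1, 1, 0); (0, 0, 2, 0))


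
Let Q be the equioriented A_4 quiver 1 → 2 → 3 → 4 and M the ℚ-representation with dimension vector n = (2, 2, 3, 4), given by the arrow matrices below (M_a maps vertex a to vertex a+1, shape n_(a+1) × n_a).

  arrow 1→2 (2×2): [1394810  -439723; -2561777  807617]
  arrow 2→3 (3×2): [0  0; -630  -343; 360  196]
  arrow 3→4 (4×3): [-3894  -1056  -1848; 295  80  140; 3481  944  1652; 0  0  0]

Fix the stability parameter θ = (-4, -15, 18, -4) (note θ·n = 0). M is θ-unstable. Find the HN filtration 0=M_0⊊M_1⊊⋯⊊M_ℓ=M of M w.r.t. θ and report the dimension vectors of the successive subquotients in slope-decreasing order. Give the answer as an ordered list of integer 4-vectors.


Via rank(M_{q-1}∘⋯∘M_p): M ≅ I[1,2], I[1,3], I[3,3], I[3,4], I[4,4]^3.
μ_θ-semistable layers: μ^(1)=18; μ^(2)=7; μ^(3)=-4; μ^(4)=-19/2

((0, 0, 2, 0); (0, 0, 1, 1); (0, 0, 0, 3); (2, 2, 0, 0))


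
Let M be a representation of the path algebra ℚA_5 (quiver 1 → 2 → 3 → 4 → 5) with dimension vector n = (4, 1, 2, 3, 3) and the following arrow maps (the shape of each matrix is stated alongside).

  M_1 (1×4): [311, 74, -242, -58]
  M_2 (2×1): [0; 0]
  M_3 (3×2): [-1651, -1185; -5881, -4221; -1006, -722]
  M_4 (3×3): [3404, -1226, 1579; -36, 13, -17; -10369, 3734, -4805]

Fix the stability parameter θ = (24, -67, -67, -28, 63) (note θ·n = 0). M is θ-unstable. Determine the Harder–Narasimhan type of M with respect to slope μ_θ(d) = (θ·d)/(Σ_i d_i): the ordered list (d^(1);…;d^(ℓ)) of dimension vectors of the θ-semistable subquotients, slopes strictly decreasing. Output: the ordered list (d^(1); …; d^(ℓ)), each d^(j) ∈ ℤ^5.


Interval decomposition of M: I[1,1]^3, I[1,2], I[3,5]^2, I[4,5].
HN type (ℓ=5): μ^(1)=63; μ^(2)=24; μ^(3)=-43/2; μ^(4)=-28; μ^(5)=-67

((0, 0, 0, 0, 3); (3, 0, 0, 0, 0); (1, 1, 0, 0, 0); (0, 0, 0, 3, 0); (0, 0, 2, 0, 0))


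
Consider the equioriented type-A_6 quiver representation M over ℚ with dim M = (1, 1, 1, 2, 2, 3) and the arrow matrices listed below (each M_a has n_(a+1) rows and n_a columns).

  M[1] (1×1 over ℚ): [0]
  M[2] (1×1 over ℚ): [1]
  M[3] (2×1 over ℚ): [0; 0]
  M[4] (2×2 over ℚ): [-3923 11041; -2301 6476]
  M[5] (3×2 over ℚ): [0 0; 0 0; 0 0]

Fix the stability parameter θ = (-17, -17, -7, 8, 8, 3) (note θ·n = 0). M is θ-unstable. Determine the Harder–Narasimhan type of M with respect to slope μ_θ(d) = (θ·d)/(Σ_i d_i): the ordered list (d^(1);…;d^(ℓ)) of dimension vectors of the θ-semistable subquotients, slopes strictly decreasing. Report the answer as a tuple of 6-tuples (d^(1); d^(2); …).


Barcode: M ≅ I[1,1], I[2,3], I[4,5]^2, I[6,6]^3. HN layers by μ_θ (4 steps, strictly decreasing):
  μ^(1)=8; μ^(2)=3; μ^(3)=-7; μ^(4)=-17

((0, 0, 0, 2, 2, 0); (0, 0, 0, 0, 0, 3); (0, 0, 1, 0, 0, 0); (1, 1, 0, 0, 0, 0))


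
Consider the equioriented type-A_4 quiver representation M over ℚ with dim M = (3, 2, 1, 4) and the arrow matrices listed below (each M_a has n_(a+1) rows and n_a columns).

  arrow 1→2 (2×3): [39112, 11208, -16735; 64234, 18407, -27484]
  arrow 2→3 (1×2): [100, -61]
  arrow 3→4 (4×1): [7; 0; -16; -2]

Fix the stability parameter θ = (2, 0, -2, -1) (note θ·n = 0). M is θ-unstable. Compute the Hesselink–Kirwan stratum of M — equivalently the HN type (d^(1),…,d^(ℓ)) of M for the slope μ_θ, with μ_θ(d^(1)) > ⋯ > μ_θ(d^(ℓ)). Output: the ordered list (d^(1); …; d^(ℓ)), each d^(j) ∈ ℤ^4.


Barcode: M ≅ I[1,1], I[1,2], I[1,4], I[4,4]^3. HN layers by μ_θ (4 steps, strictly decreasing):
  μ^(1)=2; μ^(2)=1; μ^(3)=-1/4; μ^(4)=-1

((1, 0, 0, 0); (1, 1, 0, 0); (1, 1, 1, 1); (0, 0, 0, 3))


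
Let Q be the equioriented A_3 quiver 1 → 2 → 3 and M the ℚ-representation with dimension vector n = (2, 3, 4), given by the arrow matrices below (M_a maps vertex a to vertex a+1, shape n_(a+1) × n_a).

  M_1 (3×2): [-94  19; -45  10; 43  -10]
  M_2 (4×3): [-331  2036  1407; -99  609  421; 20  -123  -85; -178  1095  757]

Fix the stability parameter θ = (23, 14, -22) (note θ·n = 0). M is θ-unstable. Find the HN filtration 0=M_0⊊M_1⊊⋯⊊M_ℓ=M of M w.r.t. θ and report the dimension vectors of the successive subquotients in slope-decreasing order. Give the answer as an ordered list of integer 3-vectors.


Barcode: M ≅ I[1,3]^2, I[2,3], I[3,3]. HN layers by μ_θ (3 steps, strictly decreasing):
  μ^(1)=5; μ^(2)=-4; μ^(3)=-22

((2, 2, 2); (0, 1, 1); (0, 0, 1))


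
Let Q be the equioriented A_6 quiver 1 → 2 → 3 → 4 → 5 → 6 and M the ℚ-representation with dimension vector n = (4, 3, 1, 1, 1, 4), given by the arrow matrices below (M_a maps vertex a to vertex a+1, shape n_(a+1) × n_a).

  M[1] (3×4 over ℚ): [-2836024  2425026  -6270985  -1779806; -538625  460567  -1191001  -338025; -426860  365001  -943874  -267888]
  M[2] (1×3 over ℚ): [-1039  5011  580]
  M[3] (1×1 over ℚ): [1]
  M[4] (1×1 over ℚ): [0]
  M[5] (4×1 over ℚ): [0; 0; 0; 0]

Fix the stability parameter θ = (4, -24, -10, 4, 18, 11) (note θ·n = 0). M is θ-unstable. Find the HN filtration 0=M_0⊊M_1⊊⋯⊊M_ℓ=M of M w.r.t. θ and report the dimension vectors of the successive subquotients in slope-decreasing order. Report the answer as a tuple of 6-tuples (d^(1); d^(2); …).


Barcode: M ≅ I[1,1], I[1,2]^2, I[1,4], I[5,5], I[6,6]^4. HN layers by μ_θ (4 steps, strictly decreasing):
  μ^(1)=18; μ^(2)=11; μ^(3)=4; μ^(4)=-10

((0, 0, 0, 0, 1, 0); (0, 0, 0, 0, 0, 4); (1, 0, 0, 1, 0, 0); (3, 3, 1, 0, 0, 0))


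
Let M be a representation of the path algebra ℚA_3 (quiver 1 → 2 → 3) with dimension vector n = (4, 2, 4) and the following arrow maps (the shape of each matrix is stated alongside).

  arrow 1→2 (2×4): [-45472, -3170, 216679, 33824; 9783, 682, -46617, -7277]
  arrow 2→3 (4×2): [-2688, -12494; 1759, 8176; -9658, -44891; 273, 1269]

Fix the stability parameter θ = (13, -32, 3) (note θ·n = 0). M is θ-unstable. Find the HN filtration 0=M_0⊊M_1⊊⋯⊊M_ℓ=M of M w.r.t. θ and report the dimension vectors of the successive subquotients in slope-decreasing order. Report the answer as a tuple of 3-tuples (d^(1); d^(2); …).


Barcode: M ≅ I[1,1]^2, I[1,3]^2, I[3,3]^2. HN layers by μ_θ (3 steps, strictly decreasing):
  μ^(1)=13; μ^(2)=3; μ^(3)=-19/2

((2, 0, 0); (0, 0, 4); (2, 2, 0))


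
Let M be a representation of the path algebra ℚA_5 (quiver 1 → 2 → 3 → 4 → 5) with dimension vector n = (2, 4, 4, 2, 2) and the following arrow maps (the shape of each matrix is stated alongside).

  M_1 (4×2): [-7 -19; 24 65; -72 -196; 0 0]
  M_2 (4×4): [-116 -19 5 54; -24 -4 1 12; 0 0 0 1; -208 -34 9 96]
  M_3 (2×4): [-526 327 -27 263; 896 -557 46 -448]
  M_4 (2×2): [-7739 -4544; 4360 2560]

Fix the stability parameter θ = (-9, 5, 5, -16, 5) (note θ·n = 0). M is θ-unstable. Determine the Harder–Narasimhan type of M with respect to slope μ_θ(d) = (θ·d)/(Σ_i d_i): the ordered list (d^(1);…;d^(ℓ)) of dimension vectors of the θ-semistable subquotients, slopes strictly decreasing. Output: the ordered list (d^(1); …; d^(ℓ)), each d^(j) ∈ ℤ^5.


Barcode: M ≅ I[1,2], I[1,3], I[2,4], I[2,5], I[3,3], I[5,5]. HN layers by μ_θ (3 steps, strictly decreasing):
  μ^(1)=5; μ^(2)=-2; μ^(3)=-9

((0, 2, 2, 0, 2); (0, 2, 2, 2, 0); (2, 0, 0, 0, 0))


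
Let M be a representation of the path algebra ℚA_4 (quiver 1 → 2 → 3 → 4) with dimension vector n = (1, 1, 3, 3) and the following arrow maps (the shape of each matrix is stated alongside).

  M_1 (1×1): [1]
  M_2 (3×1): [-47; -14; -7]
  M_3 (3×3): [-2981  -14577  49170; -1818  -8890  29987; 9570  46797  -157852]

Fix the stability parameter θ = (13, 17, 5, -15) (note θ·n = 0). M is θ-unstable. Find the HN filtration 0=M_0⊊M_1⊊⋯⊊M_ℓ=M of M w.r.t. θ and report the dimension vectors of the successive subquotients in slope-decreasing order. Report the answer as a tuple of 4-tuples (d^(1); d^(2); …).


Interval decomposition of M: I[1,4], I[3,4]^2.
HN type (ℓ=2): μ^(1)=5; μ^(2)=-5

((1, 1, 1, 1); (0, 0, 2, 2))


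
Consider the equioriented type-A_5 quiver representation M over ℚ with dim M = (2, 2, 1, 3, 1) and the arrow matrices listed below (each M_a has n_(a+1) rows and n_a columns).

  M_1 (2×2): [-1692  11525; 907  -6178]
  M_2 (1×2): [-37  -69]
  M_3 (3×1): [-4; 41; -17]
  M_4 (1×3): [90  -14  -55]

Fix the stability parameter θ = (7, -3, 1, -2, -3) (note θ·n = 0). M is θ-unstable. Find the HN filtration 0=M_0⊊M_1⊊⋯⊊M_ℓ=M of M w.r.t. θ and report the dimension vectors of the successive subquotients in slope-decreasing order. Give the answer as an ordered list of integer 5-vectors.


Via rank(M_{q-1}∘⋯∘M_p): M ≅ I[1,2], I[1,5], I[4,4]^2.
μ_θ-semistable layers: μ^(1)=2; μ^(2)=0; μ^(3)=-2

((1, 1, 0, 0, 0); (1, 1, 1, 1, 1); (0, 0, 0, 2, 0))


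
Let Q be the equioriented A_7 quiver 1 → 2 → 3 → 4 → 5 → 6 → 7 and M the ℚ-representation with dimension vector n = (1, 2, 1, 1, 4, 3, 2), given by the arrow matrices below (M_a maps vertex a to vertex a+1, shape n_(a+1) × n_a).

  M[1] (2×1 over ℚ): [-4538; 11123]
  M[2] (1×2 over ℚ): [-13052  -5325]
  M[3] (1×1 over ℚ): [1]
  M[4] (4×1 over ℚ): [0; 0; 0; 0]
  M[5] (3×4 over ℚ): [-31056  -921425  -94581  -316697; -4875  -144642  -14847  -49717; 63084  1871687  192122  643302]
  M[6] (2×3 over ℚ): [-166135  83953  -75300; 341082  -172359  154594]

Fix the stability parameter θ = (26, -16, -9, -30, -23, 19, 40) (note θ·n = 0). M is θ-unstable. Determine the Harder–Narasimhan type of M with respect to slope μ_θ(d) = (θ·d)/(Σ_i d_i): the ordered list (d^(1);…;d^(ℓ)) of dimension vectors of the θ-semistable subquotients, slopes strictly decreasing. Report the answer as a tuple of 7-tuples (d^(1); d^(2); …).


Interval decomposition of M: I[1,4], I[2,2], I[5,5], I[5,6], I[5,7]^2.
HN type (ℓ=5): μ^(1)=40; μ^(2)=19; μ^(3)=-29/4; μ^(4)=-16; μ^(5)=-23

((0, 0, 0, 0, 0, 0, 2); (0, 0, 0, 0, 0, 3, 0); (1, 1, 1, 1, 0, 0, 0); (0, 1, 0, 0, 0, 0, 0); (0, 0, 0, 0, 4, 0, 0))


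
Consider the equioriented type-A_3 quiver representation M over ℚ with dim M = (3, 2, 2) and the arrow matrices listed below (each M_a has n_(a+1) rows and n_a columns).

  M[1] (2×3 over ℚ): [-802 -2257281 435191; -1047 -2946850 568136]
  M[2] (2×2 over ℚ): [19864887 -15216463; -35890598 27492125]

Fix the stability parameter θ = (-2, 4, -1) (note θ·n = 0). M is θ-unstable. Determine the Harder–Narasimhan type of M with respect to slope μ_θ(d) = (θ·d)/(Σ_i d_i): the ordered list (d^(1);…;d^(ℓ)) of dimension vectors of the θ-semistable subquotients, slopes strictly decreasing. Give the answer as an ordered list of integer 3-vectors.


Barcode: M ≅ I[1,1], I[1,3]^2. HN layers by μ_θ (2 steps, strictly decreasing):
  μ^(1)=3/2; μ^(2)=-2

((0, 2, 2); (3, 0, 0))


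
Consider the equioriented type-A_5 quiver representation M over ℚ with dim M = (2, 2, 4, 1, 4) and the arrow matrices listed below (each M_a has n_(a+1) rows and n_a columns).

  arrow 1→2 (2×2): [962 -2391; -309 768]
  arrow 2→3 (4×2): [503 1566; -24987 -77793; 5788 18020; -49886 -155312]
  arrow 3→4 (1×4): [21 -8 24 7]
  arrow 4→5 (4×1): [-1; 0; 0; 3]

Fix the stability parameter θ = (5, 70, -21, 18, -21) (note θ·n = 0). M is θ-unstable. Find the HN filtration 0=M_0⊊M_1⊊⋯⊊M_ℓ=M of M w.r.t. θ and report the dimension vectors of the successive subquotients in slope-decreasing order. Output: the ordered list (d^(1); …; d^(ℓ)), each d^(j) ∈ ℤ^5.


Barcode: M ≅ I[1,3], I[1,5], I[3,3]^2, I[5,5]^3. HN layers by μ_θ (4 steps, strictly decreasing):
  μ^(1)=49/2; μ^(2)=23/2; μ^(3)=5; μ^(4)=-21

((0, 1, 1, 0, 0); (0, 1, 1, 1, 1); (2, 0, 0, 0, 0); (0, 0, 2, 0, 3))


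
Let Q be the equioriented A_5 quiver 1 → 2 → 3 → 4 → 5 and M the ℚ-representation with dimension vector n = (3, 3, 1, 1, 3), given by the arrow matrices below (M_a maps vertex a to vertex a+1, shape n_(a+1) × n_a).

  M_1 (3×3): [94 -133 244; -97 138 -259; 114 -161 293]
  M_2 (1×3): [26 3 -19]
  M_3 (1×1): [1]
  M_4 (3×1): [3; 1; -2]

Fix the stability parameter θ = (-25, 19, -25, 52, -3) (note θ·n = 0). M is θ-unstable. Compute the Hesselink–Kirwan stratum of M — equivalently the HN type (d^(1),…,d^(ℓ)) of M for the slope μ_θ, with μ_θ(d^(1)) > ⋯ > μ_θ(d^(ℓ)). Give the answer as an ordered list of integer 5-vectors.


Interval decomposition of M: I[1,2]^2, I[1,5], I[5,5]^2.
HN type (ℓ=4): μ^(1)=49/2; μ^(2)=19; μ^(3)=-3; μ^(4)=-25

((0, 0, 0, 1, 1); (0, 2, 0, 0, 0); (0, 1, 1, 0, 2); (3, 0, 0, 0, 0))


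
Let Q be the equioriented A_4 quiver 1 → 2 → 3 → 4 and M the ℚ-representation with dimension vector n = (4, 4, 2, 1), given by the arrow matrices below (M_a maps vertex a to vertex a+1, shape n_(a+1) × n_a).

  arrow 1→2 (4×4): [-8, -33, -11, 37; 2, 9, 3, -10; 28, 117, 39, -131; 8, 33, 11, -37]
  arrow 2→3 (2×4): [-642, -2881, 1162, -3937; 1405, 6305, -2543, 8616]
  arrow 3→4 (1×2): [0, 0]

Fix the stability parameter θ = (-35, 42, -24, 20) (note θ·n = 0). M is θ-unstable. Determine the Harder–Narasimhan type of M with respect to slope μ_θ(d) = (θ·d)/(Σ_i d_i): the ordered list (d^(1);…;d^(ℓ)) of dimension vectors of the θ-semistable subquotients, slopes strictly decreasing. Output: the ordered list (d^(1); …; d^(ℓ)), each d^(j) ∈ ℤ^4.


Interval decomposition of M: I[1,1]^2, I[1,3]^2, I[2,2]^2, I[4,4].
HN type (ℓ=4): μ^(1)=42; μ^(2)=20; μ^(3)=9; μ^(4)=-35

((0, 2, 0, 0); (0, 0, 0, 1); (0, 2, 2, 0); (4, 0, 0, 0))


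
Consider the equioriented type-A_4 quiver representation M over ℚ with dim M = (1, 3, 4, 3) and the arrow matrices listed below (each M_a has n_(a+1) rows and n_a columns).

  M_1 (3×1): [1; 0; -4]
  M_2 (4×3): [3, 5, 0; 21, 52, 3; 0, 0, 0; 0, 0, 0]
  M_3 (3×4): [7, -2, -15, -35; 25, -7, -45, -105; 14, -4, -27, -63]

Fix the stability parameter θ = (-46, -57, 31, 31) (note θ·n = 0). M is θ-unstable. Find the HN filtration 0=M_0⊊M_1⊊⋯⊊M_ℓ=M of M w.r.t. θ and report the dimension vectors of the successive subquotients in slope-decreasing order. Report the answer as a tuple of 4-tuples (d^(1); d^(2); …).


Barcode: M ≅ I[1,4], I[2,2], I[2,4], I[3,3], I[3,4]. HN layers by μ_θ (3 steps, strictly decreasing):
  μ^(1)=31; μ^(2)=-103/2; μ^(3)=-57

((0, 0, 4, 3); (1, 1, 0, 0); (0, 2, 0, 0))


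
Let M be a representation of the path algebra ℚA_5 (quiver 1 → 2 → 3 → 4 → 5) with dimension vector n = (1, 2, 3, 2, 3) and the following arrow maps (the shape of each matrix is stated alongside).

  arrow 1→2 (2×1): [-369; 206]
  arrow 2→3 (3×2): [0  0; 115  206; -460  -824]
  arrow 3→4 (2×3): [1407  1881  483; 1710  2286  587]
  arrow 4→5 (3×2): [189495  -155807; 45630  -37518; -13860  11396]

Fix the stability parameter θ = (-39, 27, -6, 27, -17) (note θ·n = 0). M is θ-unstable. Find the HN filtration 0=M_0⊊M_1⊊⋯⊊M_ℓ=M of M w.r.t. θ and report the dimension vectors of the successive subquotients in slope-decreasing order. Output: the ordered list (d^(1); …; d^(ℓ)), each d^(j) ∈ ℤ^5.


Via rank(M_{q-1}∘⋯∘M_p): M ≅ I[1,5], I[2,2], I[3,3], I[3,4], I[5,5]^2.
μ_θ-semistable layers: μ^(1)=27; μ^(2)=31/4; μ^(3)=-6; μ^(4)=-17; μ^(5)=-39

((0, 1, 0, 1, 0); (0, 1, 1, 1, 1); (0, 0, 2, 0, 0); (0, 0, 0, 0, 2); (1, 0, 0, 0, 0))


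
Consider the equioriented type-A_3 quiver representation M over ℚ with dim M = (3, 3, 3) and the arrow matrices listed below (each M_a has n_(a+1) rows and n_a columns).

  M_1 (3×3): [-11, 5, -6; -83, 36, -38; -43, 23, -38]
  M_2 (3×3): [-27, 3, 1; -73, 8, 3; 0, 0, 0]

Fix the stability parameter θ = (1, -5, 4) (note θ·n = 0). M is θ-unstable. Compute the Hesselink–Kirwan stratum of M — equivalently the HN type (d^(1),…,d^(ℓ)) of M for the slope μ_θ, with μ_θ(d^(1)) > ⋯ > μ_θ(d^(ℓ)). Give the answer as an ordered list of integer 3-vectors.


Via rank(M_{q-1}∘⋯∘M_p): M ≅ I[1,1], I[1,2], I[1,3], I[2,3], I[3,3].
μ_θ-semistable layers: μ^(1)=4; μ^(2)=1; μ^(3)=-2; μ^(4)=-5

((0, 0, 3); (1, 0, 0); (2, 2, 0); (0, 1, 0))


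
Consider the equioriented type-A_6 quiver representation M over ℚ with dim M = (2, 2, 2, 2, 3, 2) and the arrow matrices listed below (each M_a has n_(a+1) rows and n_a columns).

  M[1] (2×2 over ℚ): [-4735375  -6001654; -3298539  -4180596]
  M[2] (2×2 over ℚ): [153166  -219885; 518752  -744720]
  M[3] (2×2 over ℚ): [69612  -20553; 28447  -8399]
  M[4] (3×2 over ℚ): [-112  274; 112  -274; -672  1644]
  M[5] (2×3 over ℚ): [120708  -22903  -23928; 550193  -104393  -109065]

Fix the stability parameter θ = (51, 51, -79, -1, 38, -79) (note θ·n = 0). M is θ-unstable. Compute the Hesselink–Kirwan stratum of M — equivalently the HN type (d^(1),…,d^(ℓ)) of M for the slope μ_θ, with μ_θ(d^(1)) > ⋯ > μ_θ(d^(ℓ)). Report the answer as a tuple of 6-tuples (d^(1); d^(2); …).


Interval decomposition of M: I[1,2], I[1,6], I[3,4], I[5,5], I[5,6].
HN type (ℓ=6): μ^(1)=51; μ^(2)=38; μ^(3)=-1; μ^(4)=-19/6; μ^(5)=-41/2; μ^(6)=-79

((1, 1, 0, 0, 0, 0); (0, 0, 0, 0, 1, 0); (0, 0, 0, 1, 0, 0); (1, 1, 1, 1, 1, 1); (0, 0, 0, 0, 1, 1); (0, 0, 1, 0, 0, 0))


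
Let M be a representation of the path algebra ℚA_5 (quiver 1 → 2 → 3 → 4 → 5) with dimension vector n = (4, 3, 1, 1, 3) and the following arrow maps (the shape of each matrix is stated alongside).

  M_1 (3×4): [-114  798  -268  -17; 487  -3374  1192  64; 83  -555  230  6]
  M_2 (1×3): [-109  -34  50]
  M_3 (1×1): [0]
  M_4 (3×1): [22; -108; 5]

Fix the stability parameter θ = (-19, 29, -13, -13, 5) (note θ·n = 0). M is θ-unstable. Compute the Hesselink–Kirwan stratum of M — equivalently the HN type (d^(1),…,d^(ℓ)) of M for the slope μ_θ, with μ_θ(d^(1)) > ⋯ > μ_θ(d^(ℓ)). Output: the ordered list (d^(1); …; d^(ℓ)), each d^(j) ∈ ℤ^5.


Via rank(M_{q-1}∘⋯∘M_p): M ≅ I[1,1], I[1,2]^2, I[1,3], I[4,5], I[5,5]^2.
μ_θ-semistable layers: μ^(1)=29; μ^(2)=8; μ^(3)=5; μ^(4)=-13; μ^(5)=-19

((0, 2, 0, 0, 0); (0, 1, 1, 0, 0); (0, 0, 0, 0, 3); (0, 0, 0, 1, 0); (4, 0, 0, 0, 0))


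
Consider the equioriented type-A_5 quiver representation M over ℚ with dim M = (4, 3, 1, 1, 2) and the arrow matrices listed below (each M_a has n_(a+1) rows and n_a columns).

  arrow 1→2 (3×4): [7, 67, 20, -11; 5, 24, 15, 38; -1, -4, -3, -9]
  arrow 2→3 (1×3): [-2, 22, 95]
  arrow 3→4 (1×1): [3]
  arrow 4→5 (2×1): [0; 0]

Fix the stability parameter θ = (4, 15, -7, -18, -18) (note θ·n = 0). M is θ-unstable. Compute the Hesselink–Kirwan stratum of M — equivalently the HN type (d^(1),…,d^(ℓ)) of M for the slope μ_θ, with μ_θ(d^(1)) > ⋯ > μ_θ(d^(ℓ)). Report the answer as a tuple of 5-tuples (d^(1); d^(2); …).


Barcode: M ≅ I[1,1], I[1,2]^2, I[1,4], I[5,5]^2. HN layers by μ_θ (4 steps, strictly decreasing):
  μ^(1)=15; μ^(2)=4; μ^(3)=-3/2; μ^(4)=-18

((0, 2, 0, 0, 0); (3, 0, 0, 0, 0); (1, 1, 1, 1, 0); (0, 0, 0, 0, 2))


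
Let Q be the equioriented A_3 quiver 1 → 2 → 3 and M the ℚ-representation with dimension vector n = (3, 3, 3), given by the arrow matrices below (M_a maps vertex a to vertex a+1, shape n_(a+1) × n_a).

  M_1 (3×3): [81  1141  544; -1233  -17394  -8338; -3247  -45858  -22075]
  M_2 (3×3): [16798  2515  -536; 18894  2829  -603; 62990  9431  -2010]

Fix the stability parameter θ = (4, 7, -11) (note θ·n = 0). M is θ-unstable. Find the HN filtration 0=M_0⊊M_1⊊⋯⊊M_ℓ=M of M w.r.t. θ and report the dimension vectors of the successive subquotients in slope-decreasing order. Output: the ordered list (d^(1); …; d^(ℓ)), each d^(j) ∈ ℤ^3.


Barcode: M ≅ I[1,2], I[1,3]^2, I[3,3]. HN layers by μ_θ (4 steps, strictly decreasing):
  μ^(1)=7; μ^(2)=4; μ^(3)=0; μ^(4)=-11

((0, 1, 0); (1, 0, 0); (2, 2, 2); (0, 0, 1))


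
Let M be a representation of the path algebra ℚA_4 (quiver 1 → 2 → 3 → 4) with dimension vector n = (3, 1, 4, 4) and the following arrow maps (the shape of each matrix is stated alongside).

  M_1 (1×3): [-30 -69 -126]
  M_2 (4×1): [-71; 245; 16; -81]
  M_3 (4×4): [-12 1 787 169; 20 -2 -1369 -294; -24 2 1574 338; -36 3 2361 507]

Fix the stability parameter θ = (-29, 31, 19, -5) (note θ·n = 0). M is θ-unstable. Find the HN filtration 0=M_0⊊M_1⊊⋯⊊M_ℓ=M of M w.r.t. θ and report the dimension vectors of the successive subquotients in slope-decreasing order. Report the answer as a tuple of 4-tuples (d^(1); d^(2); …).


Interval decomposition of M: I[1,1]^2, I[1,3], I[3,3], I[3,4]^2, I[4,4]^2.
HN type (ℓ=5): μ^(1)=25; μ^(2)=19; μ^(3)=7; μ^(4)=-5; μ^(5)=-29

((0, 1, 1, 0); (0, 0, 1, 0); (0, 0, 2, 2); (0, 0, 0, 2); (3, 0, 0, 0))


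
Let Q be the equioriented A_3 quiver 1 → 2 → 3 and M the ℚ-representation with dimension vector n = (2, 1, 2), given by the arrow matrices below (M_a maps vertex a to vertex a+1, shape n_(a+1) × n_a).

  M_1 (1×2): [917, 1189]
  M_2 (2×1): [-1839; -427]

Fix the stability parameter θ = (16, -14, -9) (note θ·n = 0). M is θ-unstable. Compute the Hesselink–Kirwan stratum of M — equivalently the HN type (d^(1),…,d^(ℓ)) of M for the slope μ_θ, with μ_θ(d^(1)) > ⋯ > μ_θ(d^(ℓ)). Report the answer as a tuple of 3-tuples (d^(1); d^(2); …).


Via rank(M_{q-1}∘⋯∘M_p): M ≅ I[1,1], I[1,3], I[3,3].
μ_θ-semistable layers: μ^(1)=16; μ^(2)=-7/3; μ^(3)=-9

((1, 0, 0); (1, 1, 1); (0, 0, 1))


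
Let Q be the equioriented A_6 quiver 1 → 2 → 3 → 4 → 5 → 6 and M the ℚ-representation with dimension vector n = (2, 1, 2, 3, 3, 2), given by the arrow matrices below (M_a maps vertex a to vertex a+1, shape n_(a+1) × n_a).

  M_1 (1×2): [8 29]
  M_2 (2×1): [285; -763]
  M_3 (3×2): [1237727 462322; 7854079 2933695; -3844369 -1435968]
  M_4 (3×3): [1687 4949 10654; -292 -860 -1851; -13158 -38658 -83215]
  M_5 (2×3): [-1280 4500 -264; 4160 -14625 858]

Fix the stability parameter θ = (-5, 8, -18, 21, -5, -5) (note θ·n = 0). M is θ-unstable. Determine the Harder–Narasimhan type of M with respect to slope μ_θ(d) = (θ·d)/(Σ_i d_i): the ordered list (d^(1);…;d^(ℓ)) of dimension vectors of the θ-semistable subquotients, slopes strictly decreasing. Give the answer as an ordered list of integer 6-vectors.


Barcode: M ≅ I[1,1], I[1,6], I[3,5], I[4,4], I[5,5], I[6,6]. HN layers by μ_θ (5 steps, strictly decreasing):
  μ^(1)=21; μ^(2)=8; μ^(3)=11/3; μ^(4)=-5; μ^(5)=-18

((0, 0, 0, 1, 0, 0); (0, 0, 0, 1, 1, 0); (0, 0, 0, 1, 1, 1); (2, 1, 1, 0, 1, 1); (0, 0, 1, 0, 0, 0))


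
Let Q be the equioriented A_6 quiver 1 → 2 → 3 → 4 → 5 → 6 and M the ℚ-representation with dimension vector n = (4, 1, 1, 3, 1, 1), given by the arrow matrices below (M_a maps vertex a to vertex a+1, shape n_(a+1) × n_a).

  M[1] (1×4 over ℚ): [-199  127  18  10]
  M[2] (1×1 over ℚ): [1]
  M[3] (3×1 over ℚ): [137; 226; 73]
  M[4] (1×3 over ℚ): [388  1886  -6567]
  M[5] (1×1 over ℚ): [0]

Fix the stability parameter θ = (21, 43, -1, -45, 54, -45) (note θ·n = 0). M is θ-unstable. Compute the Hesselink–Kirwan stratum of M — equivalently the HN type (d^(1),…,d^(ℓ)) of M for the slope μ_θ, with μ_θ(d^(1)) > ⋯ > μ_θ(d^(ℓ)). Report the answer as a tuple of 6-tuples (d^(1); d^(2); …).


Barcode: M ≅ I[1,1]^3, I[1,5], I[4,4]^2, I[6,6]. HN layers by μ_θ (4 steps, strictly decreasing):
  μ^(1)=54; μ^(2)=21; μ^(3)=9/2; μ^(4)=-45

((0, 0, 0, 0, 1, 0); (3, 0, 0, 0, 0, 0); (1, 1, 1, 1, 0, 0); (0, 0, 0, 2, 0, 1))


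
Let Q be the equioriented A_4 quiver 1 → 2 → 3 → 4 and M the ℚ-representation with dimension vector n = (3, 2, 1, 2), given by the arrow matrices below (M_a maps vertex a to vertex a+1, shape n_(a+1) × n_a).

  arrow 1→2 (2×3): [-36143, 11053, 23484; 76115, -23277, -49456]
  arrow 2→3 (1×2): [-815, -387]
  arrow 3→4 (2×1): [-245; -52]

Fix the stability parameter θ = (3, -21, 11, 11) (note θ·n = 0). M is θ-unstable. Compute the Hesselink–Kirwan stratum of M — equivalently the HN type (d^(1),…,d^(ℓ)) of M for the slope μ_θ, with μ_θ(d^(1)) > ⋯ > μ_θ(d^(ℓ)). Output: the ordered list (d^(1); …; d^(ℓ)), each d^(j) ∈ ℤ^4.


Via rank(M_{q-1}∘⋯∘M_p): M ≅ I[1,1], I[1,2], I[1,4], I[4,4].
μ_θ-semistable layers: μ^(1)=11; μ^(2)=3; μ^(3)=-9

((0, 0, 1, 2); (1, 0, 0, 0); (2, 2, 0, 0))


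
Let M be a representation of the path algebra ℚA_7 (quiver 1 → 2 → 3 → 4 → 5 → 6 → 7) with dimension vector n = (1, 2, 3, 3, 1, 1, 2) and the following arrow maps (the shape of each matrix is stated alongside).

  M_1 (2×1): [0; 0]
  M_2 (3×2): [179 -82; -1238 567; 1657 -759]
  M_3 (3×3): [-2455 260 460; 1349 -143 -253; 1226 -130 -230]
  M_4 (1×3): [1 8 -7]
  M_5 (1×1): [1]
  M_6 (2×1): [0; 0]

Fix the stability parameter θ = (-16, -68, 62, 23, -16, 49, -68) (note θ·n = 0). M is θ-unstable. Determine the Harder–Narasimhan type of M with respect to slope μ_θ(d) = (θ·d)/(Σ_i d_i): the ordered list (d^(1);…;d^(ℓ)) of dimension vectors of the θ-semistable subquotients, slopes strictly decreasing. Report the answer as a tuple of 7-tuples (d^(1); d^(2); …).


Interval decomposition of M: I[1,1], I[2,3], I[2,6], I[3,4], I[4,4], I[7,7]^2.
HN type (ℓ=6): μ^(1)=62; μ^(2)=49; μ^(3)=85/2; μ^(4)=23; μ^(5)=-16; μ^(6)=-68

((0, 0, 1, 0, 0, 0, 0); (0, 0, 0, 0, 0, 1, 0); (0, 0, 1, 1, 0, 0, 0); (0, 0, 1, 2, 1, 0, 0); (1, 0, 0, 0, 0, 0, 0); (0, 2, 0, 0, 0, 0, 2))


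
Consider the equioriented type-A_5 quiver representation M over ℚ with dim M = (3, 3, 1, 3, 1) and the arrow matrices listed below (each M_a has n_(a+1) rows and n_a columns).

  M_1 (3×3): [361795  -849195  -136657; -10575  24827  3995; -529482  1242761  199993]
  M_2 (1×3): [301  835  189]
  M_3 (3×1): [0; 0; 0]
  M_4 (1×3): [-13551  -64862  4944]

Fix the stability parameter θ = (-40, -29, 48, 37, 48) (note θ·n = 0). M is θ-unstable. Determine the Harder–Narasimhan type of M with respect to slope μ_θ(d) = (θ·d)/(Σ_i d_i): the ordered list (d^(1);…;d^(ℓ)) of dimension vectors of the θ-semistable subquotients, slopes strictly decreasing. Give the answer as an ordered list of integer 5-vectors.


Barcode: M ≅ I[1,2]^2, I[1,3], I[4,4]^2, I[4,5]. HN layers by μ_θ (4 steps, strictly decreasing):
  μ^(1)=48; μ^(2)=37; μ^(3)=-29; μ^(4)=-40

((0, 0, 1, 0, 1); (0, 0, 0, 3, 0); (0, 3, 0, 0, 0); (3, 0, 0, 0, 0))


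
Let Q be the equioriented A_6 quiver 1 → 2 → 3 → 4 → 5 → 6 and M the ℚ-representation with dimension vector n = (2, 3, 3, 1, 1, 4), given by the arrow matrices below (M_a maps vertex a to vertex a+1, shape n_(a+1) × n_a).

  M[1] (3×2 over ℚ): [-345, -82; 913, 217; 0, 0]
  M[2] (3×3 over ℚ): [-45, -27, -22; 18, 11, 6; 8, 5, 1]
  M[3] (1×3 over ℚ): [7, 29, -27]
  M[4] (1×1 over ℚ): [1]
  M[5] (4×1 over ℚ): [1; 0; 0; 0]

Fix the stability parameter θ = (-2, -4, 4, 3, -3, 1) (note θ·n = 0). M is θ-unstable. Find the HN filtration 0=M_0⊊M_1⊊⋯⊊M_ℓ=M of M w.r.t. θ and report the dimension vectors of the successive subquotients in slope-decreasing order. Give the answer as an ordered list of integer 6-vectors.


Barcode: M ≅ I[1,3], I[1,6], I[2,3], I[6,6]^3. HN layers by μ_θ (5 steps, strictly decreasing):
  μ^(1)=4; μ^(2)=5/4; μ^(3)=1; μ^(4)=-3; μ^(5)=-4

((0, 0, 2, 0, 0, 0); (0, 0, 1, 1, 1, 1); (0, 0, 0, 0, 0, 3); (2, 2, 0, 0, 0, 0); (0, 1, 0, 0, 0, 0))
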